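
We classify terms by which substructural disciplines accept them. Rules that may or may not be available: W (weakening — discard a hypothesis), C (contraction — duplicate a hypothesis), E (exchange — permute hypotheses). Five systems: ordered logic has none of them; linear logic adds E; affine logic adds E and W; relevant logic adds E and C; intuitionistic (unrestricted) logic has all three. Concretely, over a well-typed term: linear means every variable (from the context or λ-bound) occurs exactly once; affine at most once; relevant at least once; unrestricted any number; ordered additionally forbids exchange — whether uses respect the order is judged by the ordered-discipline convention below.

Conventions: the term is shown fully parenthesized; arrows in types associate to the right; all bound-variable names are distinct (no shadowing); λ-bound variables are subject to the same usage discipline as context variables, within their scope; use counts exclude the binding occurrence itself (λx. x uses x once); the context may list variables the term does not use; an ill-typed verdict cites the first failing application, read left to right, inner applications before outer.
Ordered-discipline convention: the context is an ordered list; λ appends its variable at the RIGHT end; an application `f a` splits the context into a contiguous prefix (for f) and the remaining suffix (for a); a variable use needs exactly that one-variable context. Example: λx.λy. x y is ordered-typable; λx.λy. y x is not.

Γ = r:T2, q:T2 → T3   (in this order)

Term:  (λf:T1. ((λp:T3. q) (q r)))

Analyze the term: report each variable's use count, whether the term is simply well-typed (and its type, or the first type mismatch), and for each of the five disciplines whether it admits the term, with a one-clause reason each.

variable uses: r: 1×; q: 2×; f [bound]: 0×; p [bound]: 0×
left-to-right use order: q, q, r
typing: ✓ — T1 → T2 → T3
ordered: ✗, q ×2 used more than once (contraction); needs weakening: f, p unused
linear: ✗, q ×2 used more than once (contraction); needs weakening: f, p unused
affine: ✗, q ×2 used more than once (contraction)
relevant: ✗, needs weakening: f, p unused
unrestricted: ✓, simply typable at T1 → T2 → T3; W, C, E all held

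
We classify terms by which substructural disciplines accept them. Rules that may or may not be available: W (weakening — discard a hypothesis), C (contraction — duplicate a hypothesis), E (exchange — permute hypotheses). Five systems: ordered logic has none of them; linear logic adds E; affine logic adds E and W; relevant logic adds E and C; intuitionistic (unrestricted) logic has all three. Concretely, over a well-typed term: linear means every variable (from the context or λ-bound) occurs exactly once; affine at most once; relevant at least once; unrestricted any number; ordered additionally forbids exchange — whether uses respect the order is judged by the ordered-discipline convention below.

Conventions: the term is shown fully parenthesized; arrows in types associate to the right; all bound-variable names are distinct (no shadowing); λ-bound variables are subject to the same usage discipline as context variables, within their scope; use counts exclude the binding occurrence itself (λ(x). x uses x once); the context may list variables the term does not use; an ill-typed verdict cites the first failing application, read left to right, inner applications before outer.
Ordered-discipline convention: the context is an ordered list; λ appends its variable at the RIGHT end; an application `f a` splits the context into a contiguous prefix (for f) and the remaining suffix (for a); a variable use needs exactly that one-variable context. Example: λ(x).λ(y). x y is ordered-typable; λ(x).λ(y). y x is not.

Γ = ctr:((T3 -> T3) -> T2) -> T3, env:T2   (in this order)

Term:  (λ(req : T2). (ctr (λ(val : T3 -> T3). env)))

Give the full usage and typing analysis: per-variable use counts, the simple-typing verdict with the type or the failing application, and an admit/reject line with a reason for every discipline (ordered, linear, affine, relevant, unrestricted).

counts: ctr ×1; env ×1; req (bound) ×0; val (bound) ×0
left-to-right use order: ctr, env
typing: ✓ — T2 -> T3
ordered ✗ (unused: req, val — weakening required)
linear ✗ (unused: req, val — weakening required)
affine ✓ (none of ctr, env, req, val used more than once)
relevant ✗ (unused: req, val — weakening required)
unrestricted ✓ (well-typed at T2 -> T3; no restrictions here)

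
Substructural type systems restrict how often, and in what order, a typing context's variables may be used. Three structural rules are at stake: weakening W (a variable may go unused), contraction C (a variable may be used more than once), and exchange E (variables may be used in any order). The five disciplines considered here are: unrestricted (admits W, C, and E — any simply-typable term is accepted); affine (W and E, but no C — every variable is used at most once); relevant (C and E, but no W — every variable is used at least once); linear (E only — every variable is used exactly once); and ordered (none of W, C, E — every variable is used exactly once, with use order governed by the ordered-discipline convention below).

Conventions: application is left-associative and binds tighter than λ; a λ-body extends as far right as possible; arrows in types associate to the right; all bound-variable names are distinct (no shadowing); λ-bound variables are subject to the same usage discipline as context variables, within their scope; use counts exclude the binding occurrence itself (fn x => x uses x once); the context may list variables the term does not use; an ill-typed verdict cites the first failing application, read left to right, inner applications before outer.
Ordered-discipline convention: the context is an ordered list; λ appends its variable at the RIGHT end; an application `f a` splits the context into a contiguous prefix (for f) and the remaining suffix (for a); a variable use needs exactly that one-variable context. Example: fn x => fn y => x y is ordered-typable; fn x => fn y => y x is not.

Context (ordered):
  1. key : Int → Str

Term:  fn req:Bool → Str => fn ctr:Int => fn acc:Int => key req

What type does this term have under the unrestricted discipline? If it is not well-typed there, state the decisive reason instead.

not well-typed under unrestricted — a type mismatch blocks all five
variable uses: key=1, req [bound]=1, ctr [bound]=0, acc [bound]=0
order of uses: key, req
typing: ill-typed: an argument Bool → Str mismatches the expected Int
per-discipline verdicts: ordered ✗ | linear ✗ | affine ✗ | relevant ✗ | unrestricted ✗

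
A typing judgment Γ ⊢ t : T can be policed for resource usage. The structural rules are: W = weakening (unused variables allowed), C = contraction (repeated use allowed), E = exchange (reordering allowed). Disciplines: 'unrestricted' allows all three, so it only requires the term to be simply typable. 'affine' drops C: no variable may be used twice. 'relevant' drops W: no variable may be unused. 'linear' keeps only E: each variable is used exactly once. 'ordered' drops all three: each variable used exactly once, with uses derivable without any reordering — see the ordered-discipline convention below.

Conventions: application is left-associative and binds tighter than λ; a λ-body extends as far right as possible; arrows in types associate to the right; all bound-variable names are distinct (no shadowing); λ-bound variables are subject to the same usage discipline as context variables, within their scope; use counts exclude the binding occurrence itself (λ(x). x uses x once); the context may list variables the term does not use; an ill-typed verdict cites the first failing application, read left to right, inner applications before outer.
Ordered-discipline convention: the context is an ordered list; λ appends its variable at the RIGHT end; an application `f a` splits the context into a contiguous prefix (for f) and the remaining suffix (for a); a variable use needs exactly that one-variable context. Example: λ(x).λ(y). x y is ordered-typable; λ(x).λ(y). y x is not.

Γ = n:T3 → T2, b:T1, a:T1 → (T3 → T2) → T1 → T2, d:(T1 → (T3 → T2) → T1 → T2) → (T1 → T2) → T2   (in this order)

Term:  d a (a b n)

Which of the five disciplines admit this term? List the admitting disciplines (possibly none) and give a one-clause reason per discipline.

admitting disciplines: relevant, unrestricted
variable uses: n=1, b=1, a=2, d=1
use order (left to right): d, a, a, b, n
typing: the term checks, with type T2
ordered: ✗, repeated use of a ×2
linear: ✗, repeated use of a ×2
affine: ✗, repeated use of a ×2
relevant: ✓, n, b, a, d: all used, weakening unneeded
unrestricted: ✓, typability at T2 is all that's needed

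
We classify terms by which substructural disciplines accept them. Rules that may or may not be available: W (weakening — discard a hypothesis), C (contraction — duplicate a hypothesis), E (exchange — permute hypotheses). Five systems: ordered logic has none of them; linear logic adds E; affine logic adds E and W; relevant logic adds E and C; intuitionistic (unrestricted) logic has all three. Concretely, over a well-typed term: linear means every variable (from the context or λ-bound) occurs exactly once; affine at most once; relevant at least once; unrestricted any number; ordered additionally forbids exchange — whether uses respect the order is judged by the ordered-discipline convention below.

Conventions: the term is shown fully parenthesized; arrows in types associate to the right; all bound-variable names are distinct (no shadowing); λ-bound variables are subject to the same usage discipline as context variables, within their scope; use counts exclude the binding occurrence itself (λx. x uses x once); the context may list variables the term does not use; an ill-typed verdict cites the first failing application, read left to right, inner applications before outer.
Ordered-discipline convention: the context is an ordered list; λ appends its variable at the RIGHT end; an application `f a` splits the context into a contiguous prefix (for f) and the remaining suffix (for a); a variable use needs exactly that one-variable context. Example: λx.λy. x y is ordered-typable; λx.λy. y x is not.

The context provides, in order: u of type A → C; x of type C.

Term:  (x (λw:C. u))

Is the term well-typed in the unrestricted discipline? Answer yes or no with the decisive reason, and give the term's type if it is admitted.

no — not simply typable
usage: u: 1×; x: 1×; w [bound]: 0×
order of uses: x, u
typing: ill-typed: non-arrow in function slot: C
summary: ordered ✗, linear ✗, affine ✗, relevant ✗, unrestricted ✗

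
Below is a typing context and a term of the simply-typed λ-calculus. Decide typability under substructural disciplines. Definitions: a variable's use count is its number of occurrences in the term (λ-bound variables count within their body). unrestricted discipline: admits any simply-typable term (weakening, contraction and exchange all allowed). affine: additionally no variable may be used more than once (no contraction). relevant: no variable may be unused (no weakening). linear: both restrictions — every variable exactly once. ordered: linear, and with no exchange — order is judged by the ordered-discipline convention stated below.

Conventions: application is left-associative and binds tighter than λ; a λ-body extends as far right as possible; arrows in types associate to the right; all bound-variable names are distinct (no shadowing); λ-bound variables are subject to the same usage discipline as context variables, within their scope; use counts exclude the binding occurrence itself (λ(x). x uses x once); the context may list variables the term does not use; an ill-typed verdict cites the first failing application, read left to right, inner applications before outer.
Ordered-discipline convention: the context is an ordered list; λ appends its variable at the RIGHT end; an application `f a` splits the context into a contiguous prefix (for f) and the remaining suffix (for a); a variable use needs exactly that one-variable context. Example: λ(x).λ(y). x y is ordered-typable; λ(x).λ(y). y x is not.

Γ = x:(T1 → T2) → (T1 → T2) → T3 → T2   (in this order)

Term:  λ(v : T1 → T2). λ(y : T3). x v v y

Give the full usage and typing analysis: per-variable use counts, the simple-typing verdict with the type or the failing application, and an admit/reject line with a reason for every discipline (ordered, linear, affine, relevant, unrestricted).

use counts: x: 1; v [bound]: 2; y [bound]: 1
use order (left to right): x, v, v, y
typing: ✓ — (T1 → T2) → T3 → T2
ordered ✗ (repeated use of v ×2)
linear ✗ (repeated use of v ×2)
affine ✗ (repeated use of v ×2)
relevant ✓ (at least one use each (x, v, y))
unrestricted ✓ (type-checks ((T1 → T2) → T3 → T2) and nothing is barred)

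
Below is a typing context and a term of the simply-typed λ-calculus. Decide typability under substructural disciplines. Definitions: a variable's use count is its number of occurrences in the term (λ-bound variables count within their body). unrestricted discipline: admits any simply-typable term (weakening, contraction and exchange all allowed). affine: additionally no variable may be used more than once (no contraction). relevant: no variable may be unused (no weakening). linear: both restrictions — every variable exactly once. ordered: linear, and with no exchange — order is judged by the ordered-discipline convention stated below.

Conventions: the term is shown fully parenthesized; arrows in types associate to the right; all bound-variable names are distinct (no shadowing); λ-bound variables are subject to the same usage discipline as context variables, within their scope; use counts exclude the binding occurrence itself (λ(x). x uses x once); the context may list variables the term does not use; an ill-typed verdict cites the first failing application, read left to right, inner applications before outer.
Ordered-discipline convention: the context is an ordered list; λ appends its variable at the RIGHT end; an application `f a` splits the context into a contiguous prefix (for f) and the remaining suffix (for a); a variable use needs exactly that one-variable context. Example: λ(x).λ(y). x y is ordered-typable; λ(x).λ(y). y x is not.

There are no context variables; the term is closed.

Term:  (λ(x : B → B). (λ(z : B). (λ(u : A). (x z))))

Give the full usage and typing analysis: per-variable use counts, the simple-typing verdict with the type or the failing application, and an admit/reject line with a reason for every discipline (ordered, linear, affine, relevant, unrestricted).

use counts: x [bound]: 1, z [bound]: 1, u [bound]: 0
left-to-right use order: x, z
typing: well-typed at (B → B) → B → A → B
ordered: ✗, needs weakening: u unused
linear: ✗, needs weakening: u unused
affine: ✓, at most one use each (x, z, u)
relevant: ✗, needs weakening: u unused
unrestricted: ✓, type-checks ((B → B) → B → A → B) and nothing is barred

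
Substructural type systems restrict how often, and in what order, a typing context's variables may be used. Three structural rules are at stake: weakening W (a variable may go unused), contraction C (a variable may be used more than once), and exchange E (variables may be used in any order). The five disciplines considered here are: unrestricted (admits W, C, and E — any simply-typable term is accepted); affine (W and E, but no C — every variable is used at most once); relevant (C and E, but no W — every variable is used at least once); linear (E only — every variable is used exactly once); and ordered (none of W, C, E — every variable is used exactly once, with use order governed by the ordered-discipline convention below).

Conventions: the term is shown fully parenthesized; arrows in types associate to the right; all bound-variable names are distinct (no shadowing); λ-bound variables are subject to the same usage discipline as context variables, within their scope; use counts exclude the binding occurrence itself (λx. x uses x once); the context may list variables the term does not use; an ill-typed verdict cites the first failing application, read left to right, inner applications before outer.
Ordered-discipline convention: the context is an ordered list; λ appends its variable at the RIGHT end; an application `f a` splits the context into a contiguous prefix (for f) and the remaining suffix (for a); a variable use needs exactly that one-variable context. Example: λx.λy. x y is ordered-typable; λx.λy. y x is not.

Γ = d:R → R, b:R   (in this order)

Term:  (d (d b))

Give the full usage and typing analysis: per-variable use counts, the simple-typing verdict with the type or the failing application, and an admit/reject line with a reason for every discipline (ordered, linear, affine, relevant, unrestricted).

variable uses: d: 2, b: 1
use order (left to right): d, d, b
typing: well-typed at R
ordered: ✗, uses contraction: d ×2
linear: ✗, uses contraction: d ×2
affine: ✗, uses contraction: d ×2
relevant: ✓, at least one use each (d, b)
unrestricted: ✓, type-checks (R) and nothing is barred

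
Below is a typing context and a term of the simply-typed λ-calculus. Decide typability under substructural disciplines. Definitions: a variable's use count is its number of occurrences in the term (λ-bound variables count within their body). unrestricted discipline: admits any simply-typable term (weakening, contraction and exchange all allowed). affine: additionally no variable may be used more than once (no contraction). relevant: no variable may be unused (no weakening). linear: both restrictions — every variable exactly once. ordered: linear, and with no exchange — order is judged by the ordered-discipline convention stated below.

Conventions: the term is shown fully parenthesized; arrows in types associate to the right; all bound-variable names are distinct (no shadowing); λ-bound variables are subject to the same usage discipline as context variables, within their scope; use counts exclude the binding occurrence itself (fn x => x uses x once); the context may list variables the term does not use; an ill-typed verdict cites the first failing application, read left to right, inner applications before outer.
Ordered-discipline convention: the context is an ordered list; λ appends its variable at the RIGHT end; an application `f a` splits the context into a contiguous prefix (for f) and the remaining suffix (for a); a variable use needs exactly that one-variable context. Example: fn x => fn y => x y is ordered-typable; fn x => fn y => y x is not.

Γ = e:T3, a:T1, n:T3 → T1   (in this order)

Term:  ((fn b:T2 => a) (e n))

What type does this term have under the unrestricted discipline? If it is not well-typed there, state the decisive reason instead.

not well-typed under unrestricted — a type mismatch blocks all five
variable uses: e ×1, a ×1, n ×1, b [bound] ×0
left-to-right use order: a, e, n
typing: ill-typed: non-function type T3 applied to an argument
across the five disciplines: ordered ✗, linear ✗, affine ✗, relevant ✗, unrestricted ✗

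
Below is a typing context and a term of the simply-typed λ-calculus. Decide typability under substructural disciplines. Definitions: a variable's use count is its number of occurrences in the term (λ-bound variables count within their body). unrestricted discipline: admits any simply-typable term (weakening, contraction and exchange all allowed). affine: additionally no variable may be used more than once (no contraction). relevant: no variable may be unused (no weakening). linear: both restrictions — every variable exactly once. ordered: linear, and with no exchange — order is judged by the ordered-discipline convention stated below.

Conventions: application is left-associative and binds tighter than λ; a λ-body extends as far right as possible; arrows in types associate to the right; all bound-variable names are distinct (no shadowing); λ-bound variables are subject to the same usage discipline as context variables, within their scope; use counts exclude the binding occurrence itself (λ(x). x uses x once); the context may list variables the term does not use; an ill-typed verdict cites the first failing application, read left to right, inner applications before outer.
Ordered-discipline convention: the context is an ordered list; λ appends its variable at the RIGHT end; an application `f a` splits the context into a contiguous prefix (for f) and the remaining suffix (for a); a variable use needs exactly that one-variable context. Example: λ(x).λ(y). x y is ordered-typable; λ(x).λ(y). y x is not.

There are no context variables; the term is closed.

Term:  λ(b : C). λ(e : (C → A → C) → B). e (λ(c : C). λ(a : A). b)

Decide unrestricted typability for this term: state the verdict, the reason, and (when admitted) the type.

yes — well-typed at C → ((C → A → C) → B) → B; no restrictions here; term : C → ((C → A → C) → B) → B
usage: b (λ-bound) ×1, e (λ-bound) ×1, c (λ-bound) ×0, a (λ-bound) ×0
order of uses: e, b
typing: well-typed — term : C → ((C → A → C) → B) → B
all disciplines: ordered ✗, linear ✗, affine ✓, relevant ✗, unrestricted ✓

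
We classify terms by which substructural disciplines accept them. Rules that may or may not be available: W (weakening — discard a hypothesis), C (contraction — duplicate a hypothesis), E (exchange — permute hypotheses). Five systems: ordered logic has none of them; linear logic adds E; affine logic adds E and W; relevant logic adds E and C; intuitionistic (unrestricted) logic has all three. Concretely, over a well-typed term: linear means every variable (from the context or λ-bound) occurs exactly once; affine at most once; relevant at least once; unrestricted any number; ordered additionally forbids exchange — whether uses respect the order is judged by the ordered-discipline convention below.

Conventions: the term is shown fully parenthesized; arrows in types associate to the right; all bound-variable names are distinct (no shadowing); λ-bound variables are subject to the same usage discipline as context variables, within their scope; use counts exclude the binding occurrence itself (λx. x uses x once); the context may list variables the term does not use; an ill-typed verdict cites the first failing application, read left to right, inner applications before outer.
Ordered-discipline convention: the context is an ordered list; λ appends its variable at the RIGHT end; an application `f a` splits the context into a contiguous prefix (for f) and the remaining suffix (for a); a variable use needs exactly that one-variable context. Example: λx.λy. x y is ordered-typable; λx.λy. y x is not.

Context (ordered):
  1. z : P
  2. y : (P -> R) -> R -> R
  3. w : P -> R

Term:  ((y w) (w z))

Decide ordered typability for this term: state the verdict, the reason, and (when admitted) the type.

no — repeated use of w ×2
use counts: z ×1, y ×1, w ×2
order of uses: y, w, w, z
typing: ✓ — R
summary: ordered ✗, linear ✗, affine ✗, relevant ✓, unrestricted ✓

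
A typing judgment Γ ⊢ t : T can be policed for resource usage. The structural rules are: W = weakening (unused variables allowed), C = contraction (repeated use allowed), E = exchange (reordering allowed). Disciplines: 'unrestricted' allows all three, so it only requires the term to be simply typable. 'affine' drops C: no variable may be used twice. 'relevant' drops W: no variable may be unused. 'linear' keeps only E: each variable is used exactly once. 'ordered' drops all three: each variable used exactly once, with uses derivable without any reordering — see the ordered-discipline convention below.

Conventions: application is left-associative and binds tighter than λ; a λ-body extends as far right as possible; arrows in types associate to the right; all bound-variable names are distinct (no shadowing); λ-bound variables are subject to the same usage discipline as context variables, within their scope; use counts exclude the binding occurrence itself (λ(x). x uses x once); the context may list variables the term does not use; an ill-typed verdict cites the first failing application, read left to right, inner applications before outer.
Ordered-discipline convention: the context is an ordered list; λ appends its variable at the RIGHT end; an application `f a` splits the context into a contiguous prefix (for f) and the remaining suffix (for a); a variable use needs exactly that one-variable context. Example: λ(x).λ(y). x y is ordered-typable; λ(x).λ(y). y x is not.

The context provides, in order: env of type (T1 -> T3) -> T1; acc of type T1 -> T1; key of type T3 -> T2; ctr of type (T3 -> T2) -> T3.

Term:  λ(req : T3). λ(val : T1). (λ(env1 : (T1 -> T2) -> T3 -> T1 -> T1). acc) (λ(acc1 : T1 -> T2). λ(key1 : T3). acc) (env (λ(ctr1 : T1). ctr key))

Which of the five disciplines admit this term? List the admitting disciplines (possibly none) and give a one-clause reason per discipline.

admitted by: unrestricted
usage: env=1, acc=2, key=1, ctr=1, req [bound]=0, val [bound]=0, env1 [bound]=0, acc1 [bound]=0, key1 [bound]=0, ctr1 [bound]=0
use order (left to right): acc, acc, env, ctr, key
typing: ✓ — T3 -> T1 -> T1
ordered: ✗ — acc ×2 used more than once (contraction); unused: req, val, env1, acc1, key1, ctr1 — weakening required
linear: ✗ — acc ×2 used more than once (contraction); unused: req, val, env1, acc1, key1, ctr1 — weakening required
affine: ✗ — acc ×2 used more than once (contraction)
relevant: ✗ — unused: req, val, env1, acc1, key1, ctr1 — weakening required
unrestricted: ✓ — simply typable at T3 -> T1 -> T1; W, C, E all held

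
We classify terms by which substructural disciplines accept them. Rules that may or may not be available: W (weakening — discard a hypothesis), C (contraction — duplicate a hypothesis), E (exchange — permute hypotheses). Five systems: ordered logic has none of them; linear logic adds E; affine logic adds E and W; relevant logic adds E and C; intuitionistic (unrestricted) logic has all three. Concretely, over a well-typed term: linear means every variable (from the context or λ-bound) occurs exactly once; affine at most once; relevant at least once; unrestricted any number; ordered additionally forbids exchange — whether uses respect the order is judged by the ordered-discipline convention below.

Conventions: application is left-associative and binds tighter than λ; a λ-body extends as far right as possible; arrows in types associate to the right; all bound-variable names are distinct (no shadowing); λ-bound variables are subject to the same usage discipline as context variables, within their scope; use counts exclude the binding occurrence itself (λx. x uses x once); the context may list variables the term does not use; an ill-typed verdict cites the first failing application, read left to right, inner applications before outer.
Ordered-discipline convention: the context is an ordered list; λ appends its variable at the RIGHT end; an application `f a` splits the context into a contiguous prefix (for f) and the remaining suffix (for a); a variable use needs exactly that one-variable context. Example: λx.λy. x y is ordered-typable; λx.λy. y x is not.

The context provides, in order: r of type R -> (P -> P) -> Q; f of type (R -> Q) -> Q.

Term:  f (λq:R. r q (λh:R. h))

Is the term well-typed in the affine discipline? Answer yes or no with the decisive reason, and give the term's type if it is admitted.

no — a type mismatch blocks all five
usage: r: 1; f: 1; q (bound): 1; h (bound): 1
left-to-right use order: f, r, q, h
typing: ill-typed: an application expects P -> P but receives R -> R
per-discipline verdicts: ordered ✗; linear ✗; affine ✗; relevant ✗; unrestricted ✗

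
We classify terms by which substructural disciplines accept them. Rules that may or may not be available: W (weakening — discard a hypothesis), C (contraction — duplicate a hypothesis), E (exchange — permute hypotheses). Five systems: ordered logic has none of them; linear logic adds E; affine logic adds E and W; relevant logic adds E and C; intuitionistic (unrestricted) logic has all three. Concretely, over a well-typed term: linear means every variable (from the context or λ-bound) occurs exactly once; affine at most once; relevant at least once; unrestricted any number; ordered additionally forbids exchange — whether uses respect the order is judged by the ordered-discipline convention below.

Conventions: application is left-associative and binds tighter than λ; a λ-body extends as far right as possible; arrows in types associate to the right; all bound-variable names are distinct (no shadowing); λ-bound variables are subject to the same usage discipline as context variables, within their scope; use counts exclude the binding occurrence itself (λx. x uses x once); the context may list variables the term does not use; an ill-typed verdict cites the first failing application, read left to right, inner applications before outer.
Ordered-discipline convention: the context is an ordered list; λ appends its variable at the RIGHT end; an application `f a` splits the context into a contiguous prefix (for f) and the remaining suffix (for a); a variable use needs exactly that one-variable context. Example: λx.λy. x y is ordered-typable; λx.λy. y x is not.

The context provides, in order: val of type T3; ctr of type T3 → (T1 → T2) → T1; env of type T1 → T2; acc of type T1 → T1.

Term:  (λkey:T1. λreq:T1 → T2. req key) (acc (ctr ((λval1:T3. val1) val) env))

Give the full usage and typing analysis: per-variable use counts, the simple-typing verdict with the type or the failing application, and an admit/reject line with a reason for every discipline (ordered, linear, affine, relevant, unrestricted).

variable uses: val=1, ctr=1, env=1, acc=1, key [bound]=1, req [bound]=1, val1 [bound]=1
use order (left to right): req, key, acc, ctr, val1, val, env
typing: well-typed at (T1 → T2) → T2
ordered ✗ (use order req, key, acc, ctr, val1, val, env needs exchange)
linear ✓ (val, ctr, env, acc, key, req, val1: one use apiece)
affine ✓ (no duplicate uses among val, ctr, env, acc, key, req, val1)
relevant ✓ (val, ctr, env, acc, key, req, val1: all used, weakening unneeded)
unrestricted ✓ (type-checks ((T1 → T2) → T2) and nothing is barred)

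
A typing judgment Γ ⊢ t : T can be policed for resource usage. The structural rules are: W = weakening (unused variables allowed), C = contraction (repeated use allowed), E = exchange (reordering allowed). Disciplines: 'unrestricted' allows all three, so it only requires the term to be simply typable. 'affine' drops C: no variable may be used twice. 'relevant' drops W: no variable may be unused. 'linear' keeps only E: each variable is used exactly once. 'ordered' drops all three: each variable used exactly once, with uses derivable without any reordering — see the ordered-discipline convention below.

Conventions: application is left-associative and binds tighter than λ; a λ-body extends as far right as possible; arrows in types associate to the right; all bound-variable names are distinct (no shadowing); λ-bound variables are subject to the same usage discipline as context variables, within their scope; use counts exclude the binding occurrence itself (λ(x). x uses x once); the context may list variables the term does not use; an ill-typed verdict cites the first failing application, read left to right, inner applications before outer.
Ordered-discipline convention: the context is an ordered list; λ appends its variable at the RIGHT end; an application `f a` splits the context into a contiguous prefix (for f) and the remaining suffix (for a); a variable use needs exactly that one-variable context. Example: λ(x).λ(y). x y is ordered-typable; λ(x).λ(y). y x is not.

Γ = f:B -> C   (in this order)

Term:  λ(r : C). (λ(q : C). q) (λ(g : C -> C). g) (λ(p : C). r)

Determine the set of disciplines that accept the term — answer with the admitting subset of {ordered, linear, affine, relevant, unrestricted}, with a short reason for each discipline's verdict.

accepted by: none
variable uses: f: 0, r [bound]: 1, q [bound]: 1, g [bound]: 1, p [bound]: 0
left-to-right use order: q, g, r
typing: ill-typed: argument of type (C -> C) -> C -> C where C is required
ordered: ✗, the type mismatch rejects it
linear: ✗, not simply typable
affine: ✗, fails simple typing
relevant: ✗, a type mismatch blocks all five
unrestricted: ✗, the type mismatch rejects it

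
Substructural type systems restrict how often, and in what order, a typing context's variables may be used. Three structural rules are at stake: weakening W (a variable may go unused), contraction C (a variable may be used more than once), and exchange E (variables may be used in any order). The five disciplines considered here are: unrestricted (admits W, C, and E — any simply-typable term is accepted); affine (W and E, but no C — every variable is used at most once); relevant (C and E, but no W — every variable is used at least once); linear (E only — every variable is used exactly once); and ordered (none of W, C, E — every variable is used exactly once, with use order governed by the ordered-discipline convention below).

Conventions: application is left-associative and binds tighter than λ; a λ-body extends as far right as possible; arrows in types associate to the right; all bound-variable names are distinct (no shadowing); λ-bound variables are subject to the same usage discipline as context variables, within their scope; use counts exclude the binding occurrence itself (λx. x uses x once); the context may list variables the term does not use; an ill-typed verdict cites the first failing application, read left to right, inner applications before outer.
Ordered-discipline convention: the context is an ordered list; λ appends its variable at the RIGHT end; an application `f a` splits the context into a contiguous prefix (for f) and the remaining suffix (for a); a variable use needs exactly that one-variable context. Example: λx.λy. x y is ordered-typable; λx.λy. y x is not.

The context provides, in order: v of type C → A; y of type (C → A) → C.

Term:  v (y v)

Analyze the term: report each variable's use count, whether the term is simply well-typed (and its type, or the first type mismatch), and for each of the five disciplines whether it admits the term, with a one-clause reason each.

use counts: v: 2×, y: 1×
use order (left to right): v, y, v
typing: the term checks, with type A
ordered: ✗ — needs contraction — v ×2
linear: ✗ — needs contraction — v ×2
affine: ✗ — needs contraction — v ×2
relevant: ✓ — every one of v, y appears
unrestricted: ✓ — type-checks (A) and nothing is barred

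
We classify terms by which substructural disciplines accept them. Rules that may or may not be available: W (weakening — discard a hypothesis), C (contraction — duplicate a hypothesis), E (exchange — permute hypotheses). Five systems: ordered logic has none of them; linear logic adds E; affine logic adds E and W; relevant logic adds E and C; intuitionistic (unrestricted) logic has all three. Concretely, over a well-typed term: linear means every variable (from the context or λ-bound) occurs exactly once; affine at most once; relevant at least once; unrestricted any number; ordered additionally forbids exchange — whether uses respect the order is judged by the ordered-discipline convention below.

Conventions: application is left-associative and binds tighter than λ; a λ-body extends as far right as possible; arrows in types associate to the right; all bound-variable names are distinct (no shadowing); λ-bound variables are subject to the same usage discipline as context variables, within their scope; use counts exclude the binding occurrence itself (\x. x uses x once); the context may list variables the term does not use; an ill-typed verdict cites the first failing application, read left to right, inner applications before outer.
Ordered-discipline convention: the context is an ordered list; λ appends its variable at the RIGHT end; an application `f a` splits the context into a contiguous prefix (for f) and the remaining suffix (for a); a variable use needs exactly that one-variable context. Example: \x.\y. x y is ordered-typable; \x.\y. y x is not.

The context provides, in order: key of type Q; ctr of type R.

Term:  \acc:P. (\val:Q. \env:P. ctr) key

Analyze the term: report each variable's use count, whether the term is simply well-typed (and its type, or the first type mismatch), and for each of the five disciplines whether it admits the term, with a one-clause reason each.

variable uses: key: 1, ctr: 1, acc (λ-bound): 0, val (λ-bound): 0, env (λ-bound): 0
left-to-right use order: ctr, key
typing: well-typed at P -> P -> R
ordered: ✗ — unused: acc, val, env — weakening required
linear: ✗ — unused: acc, val, env — weakening required
affine: ✓ — no duplicate uses among key, ctr, acc, val, env
relevant: ✗ — unused: acc, val, env — weakening required
unrestricted: ✓ — type-checks (P -> P -> R) and nothing is barred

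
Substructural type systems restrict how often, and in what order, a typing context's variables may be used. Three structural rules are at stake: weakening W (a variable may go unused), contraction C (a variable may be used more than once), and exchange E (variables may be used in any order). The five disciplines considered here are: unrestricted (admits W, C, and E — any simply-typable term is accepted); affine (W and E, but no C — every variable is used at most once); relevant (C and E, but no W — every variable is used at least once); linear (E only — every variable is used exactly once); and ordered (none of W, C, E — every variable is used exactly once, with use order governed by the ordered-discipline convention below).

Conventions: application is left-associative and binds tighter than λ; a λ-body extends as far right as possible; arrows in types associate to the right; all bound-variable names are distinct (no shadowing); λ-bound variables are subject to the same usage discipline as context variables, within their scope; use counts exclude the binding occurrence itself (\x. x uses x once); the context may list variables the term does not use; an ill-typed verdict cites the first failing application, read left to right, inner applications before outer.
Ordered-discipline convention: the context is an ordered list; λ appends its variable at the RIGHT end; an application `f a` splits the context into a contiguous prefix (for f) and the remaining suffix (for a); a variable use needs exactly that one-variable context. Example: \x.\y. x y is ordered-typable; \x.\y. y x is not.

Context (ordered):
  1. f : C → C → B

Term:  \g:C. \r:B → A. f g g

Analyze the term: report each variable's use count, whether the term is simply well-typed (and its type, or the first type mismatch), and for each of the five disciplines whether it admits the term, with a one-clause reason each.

counts: f=1, g [bound]=2, r [bound]=0
order of uses: f, g, g
typing: ✓ — C → (B → A) → B
ordered ✗ (uses contraction: g ×2; unused: r — weakening required)
linear ✗ (uses contraction: g ×2; unused: r — weakening required)
affine ✗ (uses contraction: g ×2)
relevant ✗ (unused: r — weakening required)
unrestricted ✓ (typability at C → (B → A) → B is all that's needed)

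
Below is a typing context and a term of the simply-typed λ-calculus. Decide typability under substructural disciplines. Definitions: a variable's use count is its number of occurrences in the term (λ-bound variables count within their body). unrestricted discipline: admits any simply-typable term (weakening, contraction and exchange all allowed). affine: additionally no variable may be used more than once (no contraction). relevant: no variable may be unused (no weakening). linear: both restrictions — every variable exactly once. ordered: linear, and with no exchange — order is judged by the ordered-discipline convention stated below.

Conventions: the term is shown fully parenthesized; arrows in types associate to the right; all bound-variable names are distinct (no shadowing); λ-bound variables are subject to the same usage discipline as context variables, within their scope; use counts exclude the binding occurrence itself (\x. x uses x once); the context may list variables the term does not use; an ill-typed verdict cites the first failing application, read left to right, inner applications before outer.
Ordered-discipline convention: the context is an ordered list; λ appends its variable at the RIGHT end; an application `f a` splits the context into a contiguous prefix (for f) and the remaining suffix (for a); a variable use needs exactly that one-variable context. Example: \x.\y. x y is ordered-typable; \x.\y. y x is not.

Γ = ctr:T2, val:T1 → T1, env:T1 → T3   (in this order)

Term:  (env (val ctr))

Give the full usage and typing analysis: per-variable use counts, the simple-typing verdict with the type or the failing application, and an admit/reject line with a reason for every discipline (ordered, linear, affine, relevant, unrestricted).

counts: ctr: 1; val: 1; env: 1
order of uses: env, val, ctr
typing: ill-typed: an application expects T1 but receives T2
ordered ✗ (not simply typable)
linear ✗ (fails simple typing)
affine ✗ (a type mismatch blocks all five)
relevant ✗ (the type mismatch rejects it)
unrestricted ✗ (not simply typable)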